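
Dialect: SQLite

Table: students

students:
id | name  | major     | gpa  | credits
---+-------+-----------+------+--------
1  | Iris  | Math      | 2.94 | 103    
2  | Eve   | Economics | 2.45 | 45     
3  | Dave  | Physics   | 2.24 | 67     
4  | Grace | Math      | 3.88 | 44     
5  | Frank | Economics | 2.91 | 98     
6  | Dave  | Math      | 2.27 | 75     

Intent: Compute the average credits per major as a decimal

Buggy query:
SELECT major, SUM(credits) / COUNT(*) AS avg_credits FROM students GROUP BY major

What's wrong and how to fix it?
Bug: SUM(credits) and COUNT(*) are both integers; the division truncates the fractional part

Fix: Multiply by 1.0 (or CAST to REAL) to force floating-point division

Corrected query:
SELECT major, SUM(credits) * 1.0 / COUNT(*) AS avg_credits FROM students GROUP BY major

Result:
major     | avg_credits
----------+------------
Economics | 71.5       
Math      | 74         
Physics   | 67         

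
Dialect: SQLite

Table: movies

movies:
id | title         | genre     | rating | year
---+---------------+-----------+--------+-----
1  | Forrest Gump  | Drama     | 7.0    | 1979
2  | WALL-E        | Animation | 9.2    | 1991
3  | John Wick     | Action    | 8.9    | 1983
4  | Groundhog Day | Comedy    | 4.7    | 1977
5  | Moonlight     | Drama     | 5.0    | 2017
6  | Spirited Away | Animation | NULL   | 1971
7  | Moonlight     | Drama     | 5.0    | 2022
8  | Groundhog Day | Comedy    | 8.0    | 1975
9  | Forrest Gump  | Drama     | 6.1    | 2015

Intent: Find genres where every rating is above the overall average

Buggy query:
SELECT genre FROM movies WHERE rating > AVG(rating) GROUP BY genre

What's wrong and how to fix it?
Bug: WHERE evaluates per row before aggregation, so AVG() is unavailable

Fix: Compute the overall average in a scalar subquery and compare each group's MIN against it in HAVING

Corrected query:
SELECT genre FROM movies GROUP BY genre HAVING MIN(rating) > (SELECT AVG(rating) FROM movies)

Result:
genre    
---------
Action   
Animation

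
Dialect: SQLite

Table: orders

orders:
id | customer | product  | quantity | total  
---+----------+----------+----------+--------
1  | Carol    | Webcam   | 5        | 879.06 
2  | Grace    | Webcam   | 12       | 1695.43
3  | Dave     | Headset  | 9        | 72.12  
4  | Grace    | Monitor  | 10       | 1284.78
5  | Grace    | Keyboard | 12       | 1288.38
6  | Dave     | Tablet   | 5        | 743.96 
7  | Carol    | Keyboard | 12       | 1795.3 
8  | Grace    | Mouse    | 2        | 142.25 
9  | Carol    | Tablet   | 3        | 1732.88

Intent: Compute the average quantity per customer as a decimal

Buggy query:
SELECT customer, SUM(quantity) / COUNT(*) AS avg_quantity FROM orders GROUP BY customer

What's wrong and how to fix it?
Bug: SUM(quantity) and COUNT(*) are both integers; the division truncates the fractional part

Fix: Cast one side to REAL so the division keeps the fractional part

Corrected query:
SELECT customer, SUM(quantity) * 1.0 / COUNT(*) AS avg_quantity FROM orders GROUP BY customer

Result:
customer | avg_quantity
---------+-------------
Carol    | 6.666667    
Dave     | 7           
Grace    | 9           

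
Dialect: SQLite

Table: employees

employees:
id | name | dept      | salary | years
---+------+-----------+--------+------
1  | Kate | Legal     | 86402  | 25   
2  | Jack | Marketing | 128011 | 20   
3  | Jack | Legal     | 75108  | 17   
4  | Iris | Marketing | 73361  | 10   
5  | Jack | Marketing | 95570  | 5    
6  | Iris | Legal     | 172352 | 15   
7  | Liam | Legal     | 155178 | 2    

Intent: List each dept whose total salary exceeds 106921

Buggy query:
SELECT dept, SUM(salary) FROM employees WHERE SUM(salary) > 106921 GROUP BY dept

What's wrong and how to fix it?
Bug: Aggregate functions cannot appear in a WHERE clause

Fix: Use HAVING (which filters groups after aggregation) instead of WHERE

Corrected query:
SELECT dept, SUM(salary) FROM employees GROUP BY dept HAVING SUM(salary) > 106921

Result:
dept      | SUM(salary)
----------+------------
Legal     | 489040     
Marketing | 296942     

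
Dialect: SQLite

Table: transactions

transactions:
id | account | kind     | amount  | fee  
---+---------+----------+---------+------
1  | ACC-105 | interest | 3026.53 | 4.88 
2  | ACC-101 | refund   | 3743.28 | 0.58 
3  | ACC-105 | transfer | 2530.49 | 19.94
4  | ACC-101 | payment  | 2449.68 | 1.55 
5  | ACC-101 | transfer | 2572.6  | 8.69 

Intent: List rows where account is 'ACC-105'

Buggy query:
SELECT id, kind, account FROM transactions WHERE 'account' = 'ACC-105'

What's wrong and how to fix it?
Bug: Single quotes denote string literals in SQL; the column name is being compared as a constant string

Fix: Reference the column as account without single quotes

Corrected query:
SELECT id, kind, account FROM transactions WHERE account = 'ACC-105'

Result:
id | kind     | account
---+----------+--------
1  | interest | ACC-105
3  | transfer | ACC-105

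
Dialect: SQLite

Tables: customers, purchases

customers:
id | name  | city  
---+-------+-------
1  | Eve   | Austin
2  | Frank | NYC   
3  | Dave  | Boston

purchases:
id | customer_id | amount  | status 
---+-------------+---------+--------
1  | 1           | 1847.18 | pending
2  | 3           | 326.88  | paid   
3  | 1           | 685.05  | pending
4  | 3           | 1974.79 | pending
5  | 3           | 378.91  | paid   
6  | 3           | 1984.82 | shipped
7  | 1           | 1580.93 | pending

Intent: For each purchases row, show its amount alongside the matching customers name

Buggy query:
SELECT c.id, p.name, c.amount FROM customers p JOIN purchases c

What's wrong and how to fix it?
Bug: Missing join condition: each purchases row is matched to all customers rows instead of just its own

Fix: Add ON c.customer_id = p.id to the JOIN

Corrected query:
SELECT c.id, p.name, c.amount FROM customers p JOIN purchases c ON c.customer_id = p.id

Result:
id | name | amount 
---+------+--------
1  | Eve  | 1847.18
2  | Dave | 326.88 
3  | Eve  | 685.05 
4  | Dave | 1974.79
5  | Dave | 378.91 
6  | Dave | 1984.82
7  | Eve  | 1580.93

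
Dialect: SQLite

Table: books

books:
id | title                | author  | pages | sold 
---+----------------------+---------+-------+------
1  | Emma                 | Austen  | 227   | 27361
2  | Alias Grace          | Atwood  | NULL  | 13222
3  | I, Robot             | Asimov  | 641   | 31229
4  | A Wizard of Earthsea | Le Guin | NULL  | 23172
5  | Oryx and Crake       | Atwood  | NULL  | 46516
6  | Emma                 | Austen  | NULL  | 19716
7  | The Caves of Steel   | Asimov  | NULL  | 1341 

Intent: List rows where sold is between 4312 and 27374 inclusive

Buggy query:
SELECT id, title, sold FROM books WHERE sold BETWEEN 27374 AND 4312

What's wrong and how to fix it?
Bug: BETWEEN expects the lower bound first; with 27374 AND 4312 the range is empty

Fix: Write BETWEEN 4312 AND 27374

Corrected query:
SELECT id, title, sold FROM books WHERE sold BETWEEN 4312 AND 27374

Result:
id | title                | sold 
---+----------------------+------
1  | Emma                 | 27361
2  | Alias Grace          | 13222
4  | A Wizard of Earthsea | 23172
6  | Emma                 | 19716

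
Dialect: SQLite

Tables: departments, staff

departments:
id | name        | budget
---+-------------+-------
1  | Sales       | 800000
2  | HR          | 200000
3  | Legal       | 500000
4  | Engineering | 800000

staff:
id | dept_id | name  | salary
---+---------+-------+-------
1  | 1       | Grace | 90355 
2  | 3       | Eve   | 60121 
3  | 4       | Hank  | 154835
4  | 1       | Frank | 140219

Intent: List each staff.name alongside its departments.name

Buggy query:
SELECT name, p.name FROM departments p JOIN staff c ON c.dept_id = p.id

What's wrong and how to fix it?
Bug: 'name' exists in both joined tables, so the database can't tell which one is meant

Fix: Prefix ambiguous columns with the table alias

Corrected query:
SELECT c.name, p.name FROM departments p JOIN staff c ON c.dept_id = p.id

Result:
name  | name       
------+------------
Grace | Sales      
Eve   | Legal      
Hank  | Engineering
Frank | Sales      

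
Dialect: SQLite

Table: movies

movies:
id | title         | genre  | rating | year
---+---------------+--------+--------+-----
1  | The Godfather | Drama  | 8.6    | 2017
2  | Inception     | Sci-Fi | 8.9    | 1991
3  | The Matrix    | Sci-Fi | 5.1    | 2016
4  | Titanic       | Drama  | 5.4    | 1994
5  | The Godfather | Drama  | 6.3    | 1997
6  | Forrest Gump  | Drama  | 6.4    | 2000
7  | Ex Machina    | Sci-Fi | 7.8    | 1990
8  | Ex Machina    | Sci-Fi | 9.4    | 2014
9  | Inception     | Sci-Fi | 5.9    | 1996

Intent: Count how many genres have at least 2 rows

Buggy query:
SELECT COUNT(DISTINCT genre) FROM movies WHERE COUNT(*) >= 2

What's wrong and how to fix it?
Bug: WHERE filters individual rows, not groups, so a group-level COUNT is invalid there

Fix: Use a subquery that GROUPs and filters with HAVING, then count its rows

Corrected query:
SELECT COUNT(*) FROM (SELECT genre FROM movies GROUP BY genre HAVING COUNT(*) >= 2)

Result:
COUNT(*)
--------
2       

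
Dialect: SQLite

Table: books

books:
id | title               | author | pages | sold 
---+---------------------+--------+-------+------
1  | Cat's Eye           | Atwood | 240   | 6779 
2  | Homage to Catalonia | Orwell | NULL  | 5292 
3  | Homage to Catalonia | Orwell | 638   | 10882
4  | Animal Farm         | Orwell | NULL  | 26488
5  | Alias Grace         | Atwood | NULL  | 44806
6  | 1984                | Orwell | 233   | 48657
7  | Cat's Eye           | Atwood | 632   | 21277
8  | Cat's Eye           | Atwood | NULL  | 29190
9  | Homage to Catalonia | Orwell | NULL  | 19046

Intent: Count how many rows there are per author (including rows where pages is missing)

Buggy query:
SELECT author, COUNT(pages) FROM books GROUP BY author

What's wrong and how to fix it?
Bug: COUNT(column) counts non-NULL values only; rows with NULL pages aren't counted

Fix: Use COUNT(*) to count all rows regardless of NULL

Corrected query:
SELECT author, COUNT(*) FROM books GROUP BY author

Result:
author | COUNT(*)
-------+---------
Atwood | 4       
Orwell | 5       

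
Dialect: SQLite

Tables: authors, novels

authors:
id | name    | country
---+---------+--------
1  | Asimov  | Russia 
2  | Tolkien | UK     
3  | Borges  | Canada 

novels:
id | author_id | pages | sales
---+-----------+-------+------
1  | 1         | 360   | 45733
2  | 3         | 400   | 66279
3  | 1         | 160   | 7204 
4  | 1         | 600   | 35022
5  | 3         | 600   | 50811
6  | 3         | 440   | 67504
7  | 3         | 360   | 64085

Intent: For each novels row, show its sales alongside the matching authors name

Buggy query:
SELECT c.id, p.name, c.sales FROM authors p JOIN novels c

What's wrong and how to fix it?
Bug: JOIN with no ON clause produces a cartesian product; every novels row pairs with every authors row

Fix: Add ON c.author_id = p.id to the JOIN

Corrected query:
SELECT c.id, p.name, c.sales FROM authors p JOIN novels c ON c.author_id = p.id

Result:
id | name   | sales
---+--------+------
1  | Asimov | 45733
2  | Borges | 66279
3  | Asimov | 7204 
4  | Asimov | 35022
5  | Borges | 50811
6  | Borges | 67504
7  | Borges | 64085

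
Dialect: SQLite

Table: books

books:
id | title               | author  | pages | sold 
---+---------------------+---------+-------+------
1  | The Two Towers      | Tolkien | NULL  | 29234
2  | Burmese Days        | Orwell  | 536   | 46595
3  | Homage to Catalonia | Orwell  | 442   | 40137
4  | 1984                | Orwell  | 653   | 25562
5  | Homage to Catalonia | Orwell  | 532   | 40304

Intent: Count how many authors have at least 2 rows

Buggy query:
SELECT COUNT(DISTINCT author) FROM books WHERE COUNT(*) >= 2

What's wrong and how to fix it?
Bug: WHERE filters individual rows, not groups, so a group-level COUNT is invalid there

Fix: Use a subquery that GROUPs and filters with HAVING, then count its rows

Corrected query:
SELECT COUNT(*) FROM (SELECT author FROM books GROUP BY author HAVING COUNT(*) >= 2)

Result:
COUNT(*)
--------
1       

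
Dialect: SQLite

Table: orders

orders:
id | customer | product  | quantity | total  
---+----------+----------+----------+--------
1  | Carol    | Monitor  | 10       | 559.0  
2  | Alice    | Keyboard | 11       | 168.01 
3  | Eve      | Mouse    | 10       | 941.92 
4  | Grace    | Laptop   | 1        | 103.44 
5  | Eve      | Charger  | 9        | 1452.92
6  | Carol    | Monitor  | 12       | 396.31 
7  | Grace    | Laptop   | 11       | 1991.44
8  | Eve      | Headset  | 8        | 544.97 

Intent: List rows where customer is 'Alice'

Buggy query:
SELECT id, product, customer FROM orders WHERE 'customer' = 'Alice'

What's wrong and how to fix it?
Bug: 'customer' in single quotes is a string literal, not the column; the comparison is literal-vs-literal and never true

Fix: Remove the quotes around the column name (or use double quotes for an identifier)

Corrected query:
SELECT id, product, customer FROM orders WHERE customer = 'Alice'

Result:
id | product  | customer
---+----------+---------
2  | Keyboard | Alice   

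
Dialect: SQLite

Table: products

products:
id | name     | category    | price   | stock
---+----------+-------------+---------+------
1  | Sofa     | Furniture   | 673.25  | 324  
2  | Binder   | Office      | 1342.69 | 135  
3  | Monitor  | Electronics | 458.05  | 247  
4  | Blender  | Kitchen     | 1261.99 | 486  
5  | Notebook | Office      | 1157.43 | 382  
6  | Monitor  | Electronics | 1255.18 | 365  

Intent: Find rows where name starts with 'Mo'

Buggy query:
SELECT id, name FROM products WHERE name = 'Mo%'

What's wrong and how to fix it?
Bug: Wildcards only work with LIKE; '=' treats '%' as a literal character

Fix: Use LIKE for wildcard pattern matching

Corrected query:
SELECT id, name FROM products WHERE name LIKE 'Mo%'

Result:
id | name   
---+--------
3  | Monitor
6  | Monitor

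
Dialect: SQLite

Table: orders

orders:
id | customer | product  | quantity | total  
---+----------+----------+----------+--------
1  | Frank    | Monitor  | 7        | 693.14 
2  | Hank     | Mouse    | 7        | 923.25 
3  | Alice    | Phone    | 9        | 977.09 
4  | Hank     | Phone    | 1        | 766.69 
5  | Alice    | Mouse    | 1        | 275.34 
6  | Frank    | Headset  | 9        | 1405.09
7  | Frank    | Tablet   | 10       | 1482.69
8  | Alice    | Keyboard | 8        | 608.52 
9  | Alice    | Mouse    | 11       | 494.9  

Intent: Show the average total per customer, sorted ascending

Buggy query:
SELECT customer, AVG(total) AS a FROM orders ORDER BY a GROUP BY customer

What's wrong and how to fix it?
Bug: ORDER BY appears before GROUP BY; SQL clause order requires GROUP BY first

Fix: Reorder: SELECT … FROM … GROUP BY … ORDER BY …

Corrected query:
SELECT customer, AVG(total) AS a FROM orders GROUP BY customer ORDER BY a

Result:
customer | a       
---------+---------
Alice    | 588.9625
Hank     | 844.97  
Frank    | 1193.64 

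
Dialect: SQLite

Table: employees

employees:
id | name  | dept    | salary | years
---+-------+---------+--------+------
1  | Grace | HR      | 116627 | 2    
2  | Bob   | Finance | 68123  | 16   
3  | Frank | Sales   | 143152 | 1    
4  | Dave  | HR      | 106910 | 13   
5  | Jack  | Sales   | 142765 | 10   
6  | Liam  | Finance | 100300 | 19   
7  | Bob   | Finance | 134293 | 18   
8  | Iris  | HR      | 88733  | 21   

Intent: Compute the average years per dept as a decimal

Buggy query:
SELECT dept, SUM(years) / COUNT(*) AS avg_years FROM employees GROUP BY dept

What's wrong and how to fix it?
Bug: Both operands are integers, so '/' performs integer division and truncates

Fix: Multiply by 1.0 (or CAST to REAL) to force floating-point division

Corrected query:
SELECT dept, SUM(years) * 1.0 / COUNT(*) AS avg_years FROM employees GROUP BY dept

Result:
dept    | avg_years
--------+----------
Finance | 17.666667
HR      | 12       
Sales   | 5.5      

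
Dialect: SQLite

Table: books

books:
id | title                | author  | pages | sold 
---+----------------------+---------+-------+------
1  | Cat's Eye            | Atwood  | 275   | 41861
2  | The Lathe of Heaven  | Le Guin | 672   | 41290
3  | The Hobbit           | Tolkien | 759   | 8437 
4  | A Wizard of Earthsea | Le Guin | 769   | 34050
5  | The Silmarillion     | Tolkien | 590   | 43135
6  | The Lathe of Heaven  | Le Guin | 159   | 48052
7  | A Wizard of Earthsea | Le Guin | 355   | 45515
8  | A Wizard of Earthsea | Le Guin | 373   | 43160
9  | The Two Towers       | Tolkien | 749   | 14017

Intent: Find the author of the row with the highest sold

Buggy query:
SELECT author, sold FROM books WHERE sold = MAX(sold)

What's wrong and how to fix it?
Bug: MAX(sold) is an aggregate and cannot be used directly in WHERE

Fix: Use a subquery: WHERE sold = (SELECT MAX(sold) FROM books)

Corrected query:
SELECT author, sold FROM books WHERE sold = (SELECT MAX(sold) FROM books)

Result:
author  | sold 
--------+------
Le Guin | 48052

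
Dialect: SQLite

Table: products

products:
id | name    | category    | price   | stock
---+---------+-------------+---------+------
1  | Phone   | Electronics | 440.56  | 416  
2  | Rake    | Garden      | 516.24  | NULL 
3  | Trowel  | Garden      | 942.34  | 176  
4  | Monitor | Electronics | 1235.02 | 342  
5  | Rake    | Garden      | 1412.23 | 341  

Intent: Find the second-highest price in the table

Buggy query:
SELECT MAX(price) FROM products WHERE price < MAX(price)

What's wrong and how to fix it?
Bug: The inner MAX is an aggregate inside WHERE, which is not allowed

Fix: Put the inner MAX in a scalar subquery

Corrected query:
SELECT MAX(price) FROM products WHERE price < (SELECT MAX(price) FROM products)

Result:
MAX(price)
----------
1235.02   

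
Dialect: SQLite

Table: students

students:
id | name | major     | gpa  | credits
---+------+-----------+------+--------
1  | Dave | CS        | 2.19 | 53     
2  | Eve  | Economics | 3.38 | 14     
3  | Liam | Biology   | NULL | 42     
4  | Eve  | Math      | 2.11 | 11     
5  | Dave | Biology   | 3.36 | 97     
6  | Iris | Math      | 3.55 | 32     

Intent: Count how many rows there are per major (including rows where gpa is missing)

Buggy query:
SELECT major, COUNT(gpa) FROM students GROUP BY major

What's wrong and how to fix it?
Bug: COUNT(column) counts non-NULL values only; rows with NULL gpa aren't counted

Fix: Use COUNT(*) to count all rows regardless of NULL

Corrected query:
SELECT major, COUNT(*) FROM students GROUP BY major

Result:
major     | COUNT(*)
----------+---------
Biology   | 2       
CS        | 1       
Economics | 1       
Math      | 2       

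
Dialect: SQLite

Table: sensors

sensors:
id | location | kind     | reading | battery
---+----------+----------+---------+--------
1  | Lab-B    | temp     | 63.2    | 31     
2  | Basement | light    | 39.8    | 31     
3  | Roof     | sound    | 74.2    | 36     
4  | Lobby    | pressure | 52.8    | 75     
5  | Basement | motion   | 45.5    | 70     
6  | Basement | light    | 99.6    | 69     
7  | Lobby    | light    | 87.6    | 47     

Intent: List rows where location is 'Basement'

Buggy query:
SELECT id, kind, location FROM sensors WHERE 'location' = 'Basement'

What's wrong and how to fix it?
Bug: 'location' in single quotes is a string literal, not the column; the comparison is literal-vs-literal and never true

Fix: Remove the quotes around the column name (or use double quotes for an identifier)

Corrected query:
SELECT id, kind, location FROM sensors WHERE location = 'Basement'

Result:
id | kind   | location
---+--------+---------
2  | light  | Basement
5  | motion | Basement
6  | light  | Basement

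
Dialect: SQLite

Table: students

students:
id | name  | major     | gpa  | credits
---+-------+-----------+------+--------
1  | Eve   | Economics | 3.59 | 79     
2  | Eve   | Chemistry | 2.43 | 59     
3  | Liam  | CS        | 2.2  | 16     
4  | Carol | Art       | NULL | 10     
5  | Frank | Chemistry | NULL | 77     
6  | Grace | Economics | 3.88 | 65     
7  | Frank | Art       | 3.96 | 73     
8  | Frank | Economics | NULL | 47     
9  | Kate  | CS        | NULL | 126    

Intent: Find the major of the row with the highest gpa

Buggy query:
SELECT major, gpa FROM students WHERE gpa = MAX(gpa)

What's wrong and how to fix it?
Bug: WHERE is evaluated per row; an aggregate over the whole table isn't defined there

Fix: Use a subquery: WHERE gpa = (SELECT MAX(gpa) FROM students)

Corrected query:
SELECT major, gpa FROM students WHERE gpa = (SELECT MAX(gpa) FROM students)

Result:
major | gpa 
------+-----
Art   | 3.96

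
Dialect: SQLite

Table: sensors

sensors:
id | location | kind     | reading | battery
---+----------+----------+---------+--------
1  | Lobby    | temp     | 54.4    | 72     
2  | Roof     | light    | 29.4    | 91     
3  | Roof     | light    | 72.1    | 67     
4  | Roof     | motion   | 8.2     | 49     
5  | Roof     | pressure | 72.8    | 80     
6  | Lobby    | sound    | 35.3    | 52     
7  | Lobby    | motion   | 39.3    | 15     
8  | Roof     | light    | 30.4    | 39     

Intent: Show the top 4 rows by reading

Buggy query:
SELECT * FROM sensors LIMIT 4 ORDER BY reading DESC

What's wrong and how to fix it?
Bug: ORDER BY cannot follow LIMIT; LIMIT is the final clause

Fix: Swap the clauses: ORDER BY first, then LIMIT

Corrected query:
SELECT * FROM sensors ORDER BY reading DESC LIMIT 4

Result:
id | location | kind     | reading | battery
---+----------+----------+---------+--------
5  | Roof     | pressure | 72.8    | 80     
3  | Roof     | light    | 72.1    | 67     
1  | Lobby    | temp     | 54.4    | 72     
7  | Lobby    | motion   | 39.3    | 15     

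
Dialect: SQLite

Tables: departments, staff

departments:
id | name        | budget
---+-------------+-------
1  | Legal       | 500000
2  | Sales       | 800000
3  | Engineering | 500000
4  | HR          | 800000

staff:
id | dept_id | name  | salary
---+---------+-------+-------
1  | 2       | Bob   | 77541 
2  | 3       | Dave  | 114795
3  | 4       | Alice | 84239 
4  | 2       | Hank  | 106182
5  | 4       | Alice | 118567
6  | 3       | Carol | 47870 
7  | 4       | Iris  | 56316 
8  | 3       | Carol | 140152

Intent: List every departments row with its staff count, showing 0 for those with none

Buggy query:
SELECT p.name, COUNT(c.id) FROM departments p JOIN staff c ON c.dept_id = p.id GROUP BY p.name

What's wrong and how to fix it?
Bug: INNER JOIN drops departments rows that have no matching staff rows

Fix: Switch to LEFT JOIN to retain unmatched parent rows

Corrected query:
SELECT p.name, COUNT(c.id) FROM departments p LEFT JOIN staff c ON c.dept_id = p.id GROUP BY p.name

Result:
name        | COUNT(c.id)
------------+------------
Engineering | 3          
HR          | 3          
Legal       | 0          
Sales       | 2          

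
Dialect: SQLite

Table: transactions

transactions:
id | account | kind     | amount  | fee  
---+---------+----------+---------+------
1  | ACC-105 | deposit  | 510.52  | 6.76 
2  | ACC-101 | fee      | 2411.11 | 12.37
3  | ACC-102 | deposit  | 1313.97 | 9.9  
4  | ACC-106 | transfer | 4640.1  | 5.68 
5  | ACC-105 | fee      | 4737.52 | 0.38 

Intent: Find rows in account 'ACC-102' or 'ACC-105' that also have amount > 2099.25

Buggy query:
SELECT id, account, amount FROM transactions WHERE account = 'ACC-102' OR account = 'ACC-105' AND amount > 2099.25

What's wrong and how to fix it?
Bug: AND binds tighter than OR, so this parses as account = 'ACC-102' OR (account = 'ACC-105' AND amount > 2099.25)

Fix: Add parentheses around the OR so the AND applies to both alternatives

Corrected query:
SELECT id, account, amount FROM transactions WHERE (account = 'ACC-102' OR account = 'ACC-105') AND amount > 2099.25

Result:
id | account | amount 
---+---------+--------
5  | ACC-105 | 4737.52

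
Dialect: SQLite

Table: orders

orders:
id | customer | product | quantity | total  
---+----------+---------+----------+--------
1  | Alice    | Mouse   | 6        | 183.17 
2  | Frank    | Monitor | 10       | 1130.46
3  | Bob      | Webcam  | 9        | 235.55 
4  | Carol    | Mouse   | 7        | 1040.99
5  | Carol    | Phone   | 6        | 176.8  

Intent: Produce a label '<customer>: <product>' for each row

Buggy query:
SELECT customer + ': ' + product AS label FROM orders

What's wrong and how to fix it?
Bug: SQLite uses || for string concatenation; + coerces text to numbers (yielding 0)

Fix: Use the || operator for string concatenation

Corrected query:
SELECT customer || ': ' || product AS label FROM orders

Result:
label         
--------------
Alice: Mouse  
Frank: Monitor
Bob: Webcam   
Carol: Mouse  
Carol: Phone  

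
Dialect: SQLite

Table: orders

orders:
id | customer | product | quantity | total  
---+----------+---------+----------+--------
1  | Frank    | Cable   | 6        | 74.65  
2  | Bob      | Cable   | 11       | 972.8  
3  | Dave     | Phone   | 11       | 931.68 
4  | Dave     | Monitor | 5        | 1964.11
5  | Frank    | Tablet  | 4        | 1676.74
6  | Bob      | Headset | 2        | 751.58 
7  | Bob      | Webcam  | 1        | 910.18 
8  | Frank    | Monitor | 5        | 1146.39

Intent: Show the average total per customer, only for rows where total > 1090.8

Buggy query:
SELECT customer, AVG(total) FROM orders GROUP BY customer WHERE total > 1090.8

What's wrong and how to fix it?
Bug: WHERE cannot follow GROUP BY

Fix: Place WHERE between FROM and GROUP BY

Corrected query:
SELECT customer, AVG(total) FROM orders WHERE total > 1090.8 GROUP BY customer

Result:
customer | AVG(total)
---------+-----------
Dave     | 1964.11   
Frank    | 1411.565  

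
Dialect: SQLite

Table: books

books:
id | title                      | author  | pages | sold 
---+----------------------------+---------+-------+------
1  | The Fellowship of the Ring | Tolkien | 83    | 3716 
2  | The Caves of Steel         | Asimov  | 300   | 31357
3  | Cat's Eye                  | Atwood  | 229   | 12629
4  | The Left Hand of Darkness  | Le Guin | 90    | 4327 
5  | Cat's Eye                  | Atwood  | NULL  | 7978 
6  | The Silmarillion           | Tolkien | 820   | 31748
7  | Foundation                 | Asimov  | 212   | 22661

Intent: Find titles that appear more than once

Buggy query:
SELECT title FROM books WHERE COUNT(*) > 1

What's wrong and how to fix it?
Bug: WHERE can't reference COUNT(*); aggregates are computed after WHERE

Fix: Group first, then use HAVING for the count condition

Corrected query:
SELECT title FROM books GROUP BY title HAVING COUNT(*) > 1

Result:
title    
---------
Cat's Eye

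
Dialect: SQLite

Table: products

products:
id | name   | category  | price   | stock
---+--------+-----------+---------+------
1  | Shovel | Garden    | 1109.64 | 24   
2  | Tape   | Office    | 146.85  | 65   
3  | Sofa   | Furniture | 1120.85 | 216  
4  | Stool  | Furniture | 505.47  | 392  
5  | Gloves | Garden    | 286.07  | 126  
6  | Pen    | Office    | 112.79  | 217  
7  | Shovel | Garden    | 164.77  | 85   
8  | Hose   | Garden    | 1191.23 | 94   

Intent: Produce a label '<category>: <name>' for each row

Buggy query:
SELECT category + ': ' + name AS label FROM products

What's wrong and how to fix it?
Bug: SQLite uses || for string concatenation; + coerces text to numbers (yielding 0)

Fix: Replace + with || to concatenate text

Corrected query:
SELECT category || ': ' || name AS label FROM products

Result:
label           
----------------
Garden: Shovel  
Office: Tape    
Furniture: Sofa 
Furniture: Stool
Garden: Gloves  
Office: Pen     
Garden: Shovel  
Garden: Hose    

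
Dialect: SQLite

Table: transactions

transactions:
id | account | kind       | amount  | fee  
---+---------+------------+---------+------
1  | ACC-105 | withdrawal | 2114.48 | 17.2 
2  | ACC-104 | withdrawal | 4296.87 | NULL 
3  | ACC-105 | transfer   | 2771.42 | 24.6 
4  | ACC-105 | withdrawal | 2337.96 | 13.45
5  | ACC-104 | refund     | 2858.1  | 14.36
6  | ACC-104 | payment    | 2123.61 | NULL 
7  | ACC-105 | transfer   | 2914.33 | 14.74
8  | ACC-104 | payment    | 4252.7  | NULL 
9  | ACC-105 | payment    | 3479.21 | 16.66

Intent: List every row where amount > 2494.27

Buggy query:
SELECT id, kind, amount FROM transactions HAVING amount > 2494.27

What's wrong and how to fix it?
Bug: HAVING filters the output of aggregation, but this query has no GROUP BY and no aggregate functions, so SQLite rejects it (HAVING clause on a non-aggregate query); the condition here is per row

Fix: Replace HAVING with WHERE since the condition applies to individual rows

Corrected query:
SELECT id, kind, amount FROM transactions WHERE amount > 2494.27

Result:
id | kind       | amount 
---+------------+--------
2  | withdrawal | 4296.87
3  | transfer   | 2771.42
5  | refund     | 2858.1 
7  | transfer   | 2914.33
8  | payment    | 4252.7 
9  | payment    | 3479.21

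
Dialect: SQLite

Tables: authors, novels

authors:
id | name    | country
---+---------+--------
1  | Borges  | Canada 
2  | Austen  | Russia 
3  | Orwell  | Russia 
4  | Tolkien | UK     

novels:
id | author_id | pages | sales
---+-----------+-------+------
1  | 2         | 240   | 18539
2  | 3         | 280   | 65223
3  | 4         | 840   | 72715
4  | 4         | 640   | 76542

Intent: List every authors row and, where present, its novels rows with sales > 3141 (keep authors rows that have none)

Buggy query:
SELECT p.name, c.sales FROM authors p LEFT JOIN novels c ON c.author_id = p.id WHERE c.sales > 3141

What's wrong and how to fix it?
Bug: A WHERE condition on the right-hand table after LEFT JOIN drops unmatched parents

Fix: Put 'c.sales > 3141' in the JOIN's ON clause instead of WHERE

Corrected query:
SELECT p.name, c.sales FROM authors p LEFT JOIN novels c ON c.author_id = p.id AND c.sales > 3141

Result:
name    | sales
--------+------
Borges  | NULL 
Austen  | 18539
Orwell  | 65223
Tolkien | 72715
Tolkien | 76542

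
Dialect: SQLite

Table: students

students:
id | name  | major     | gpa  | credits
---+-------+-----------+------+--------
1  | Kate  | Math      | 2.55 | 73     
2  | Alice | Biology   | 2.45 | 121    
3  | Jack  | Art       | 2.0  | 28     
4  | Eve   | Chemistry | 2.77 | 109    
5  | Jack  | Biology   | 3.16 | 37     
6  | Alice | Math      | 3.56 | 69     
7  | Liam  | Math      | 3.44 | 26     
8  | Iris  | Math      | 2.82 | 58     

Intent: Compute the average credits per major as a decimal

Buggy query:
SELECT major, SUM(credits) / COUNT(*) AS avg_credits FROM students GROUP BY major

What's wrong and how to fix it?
Bug: Both operands are integers, so '/' performs integer division and truncates

Fix: Cast one side to REAL so the division keeps the fractional part

Corrected query:
SELECT major, SUM(credits) * 1.0 / COUNT(*) AS avg_credits FROM students GROUP BY major

Result:
major     | avg_credits
----------+------------
Art       | 28         
Biology   | 79         
Chemistry | 109        
Math      | 56.5       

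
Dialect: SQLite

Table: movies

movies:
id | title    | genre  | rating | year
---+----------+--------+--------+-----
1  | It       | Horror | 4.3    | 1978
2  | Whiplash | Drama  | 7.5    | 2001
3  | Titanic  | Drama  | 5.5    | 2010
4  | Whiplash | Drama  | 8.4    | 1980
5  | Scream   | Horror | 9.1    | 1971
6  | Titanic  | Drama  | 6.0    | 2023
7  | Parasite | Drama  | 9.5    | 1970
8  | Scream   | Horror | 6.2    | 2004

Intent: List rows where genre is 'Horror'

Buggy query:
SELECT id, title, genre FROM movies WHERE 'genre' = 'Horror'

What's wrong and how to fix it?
Bug: Single quotes denote string literals in SQL; the column name is being compared as a constant string

Fix: Reference the column as genre without single quotes

Corrected query:
SELECT id, title, genre FROM movies WHERE genre = 'Horror'

Result:
id | title  | genre 
---+--------+-------
1  | It     | Horror
5  | Scream | Horror
8  | Scream | Horror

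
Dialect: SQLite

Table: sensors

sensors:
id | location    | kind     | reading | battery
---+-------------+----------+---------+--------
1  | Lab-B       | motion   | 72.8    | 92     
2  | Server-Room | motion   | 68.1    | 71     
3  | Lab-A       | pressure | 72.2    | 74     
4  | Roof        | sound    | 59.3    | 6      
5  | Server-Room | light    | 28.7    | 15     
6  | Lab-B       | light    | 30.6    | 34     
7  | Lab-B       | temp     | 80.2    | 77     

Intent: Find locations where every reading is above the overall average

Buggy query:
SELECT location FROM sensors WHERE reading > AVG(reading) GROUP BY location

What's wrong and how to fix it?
Bug: WHERE evaluates per row before aggregation, so AVG() is unavailable

Fix: Compute the overall average in a scalar subquery and compare each group's MIN against it in HAVING

Corrected query:
SELECT location FROM sensors GROUP BY location HAVING MIN(reading) > (SELECT AVG(reading) FROM sensors)

Result:
location
--------
Lab-A   
Roof    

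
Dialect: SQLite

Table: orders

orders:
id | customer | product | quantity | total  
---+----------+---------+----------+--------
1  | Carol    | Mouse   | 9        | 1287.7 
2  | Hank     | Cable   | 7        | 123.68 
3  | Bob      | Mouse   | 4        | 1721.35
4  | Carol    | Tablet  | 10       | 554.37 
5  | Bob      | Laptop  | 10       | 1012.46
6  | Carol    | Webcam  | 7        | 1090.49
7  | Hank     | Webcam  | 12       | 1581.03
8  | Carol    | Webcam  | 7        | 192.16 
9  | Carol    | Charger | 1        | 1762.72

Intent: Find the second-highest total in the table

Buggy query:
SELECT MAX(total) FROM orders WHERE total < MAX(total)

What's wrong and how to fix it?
Bug: MAX(total) on the right of the comparison is an aggregate-in-WHERE error

Fix: Compute the overall MAX in a subquery, then take MAX of rows below it

Corrected query:
SELECT MAX(total) FROM orders WHERE total < (SELECT MAX(total) FROM orders)

Result:
MAX(total)
----------
1721.35   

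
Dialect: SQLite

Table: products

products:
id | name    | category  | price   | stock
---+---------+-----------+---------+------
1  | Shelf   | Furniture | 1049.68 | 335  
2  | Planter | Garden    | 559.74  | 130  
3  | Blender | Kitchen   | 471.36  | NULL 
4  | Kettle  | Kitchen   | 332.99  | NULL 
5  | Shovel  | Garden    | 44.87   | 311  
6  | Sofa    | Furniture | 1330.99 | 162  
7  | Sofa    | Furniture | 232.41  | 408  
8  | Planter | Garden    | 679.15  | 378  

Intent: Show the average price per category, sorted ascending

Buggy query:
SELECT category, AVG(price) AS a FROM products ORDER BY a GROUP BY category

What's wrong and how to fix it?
Bug: ORDER BY appears before GROUP BY; SQL clause order requires GROUP BY first

Fix: Move ORDER BY to the end, after GROUP BY

Corrected query:
SELECT category, AVG(price) AS a FROM products GROUP BY category ORDER BY a

Result:
category  | a         
----------+-----------
Kitchen   | 402.175   
Garden    | 427.92    
Furniture | 871.026667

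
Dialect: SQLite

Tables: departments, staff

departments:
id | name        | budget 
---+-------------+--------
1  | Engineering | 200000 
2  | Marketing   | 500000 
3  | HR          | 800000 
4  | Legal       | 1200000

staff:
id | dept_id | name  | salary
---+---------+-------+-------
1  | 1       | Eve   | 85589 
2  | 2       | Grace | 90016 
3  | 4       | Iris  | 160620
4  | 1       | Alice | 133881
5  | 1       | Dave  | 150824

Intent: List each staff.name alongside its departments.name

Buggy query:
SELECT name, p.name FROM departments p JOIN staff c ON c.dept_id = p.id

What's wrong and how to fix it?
Bug: Both tables have a 'name' column; the unqualified reference is ambiguous

Fix: Qualify the column with its table alias (c.name)

Corrected query:
SELECT c.name, p.name FROM departments p JOIN staff c ON c.dept_id = p.id

Result:
name  | name       
------+------------
Eve   | Engineering
Grace | Marketing  
Iris  | Legal      
Alice | Engineering
Dave  | Engineering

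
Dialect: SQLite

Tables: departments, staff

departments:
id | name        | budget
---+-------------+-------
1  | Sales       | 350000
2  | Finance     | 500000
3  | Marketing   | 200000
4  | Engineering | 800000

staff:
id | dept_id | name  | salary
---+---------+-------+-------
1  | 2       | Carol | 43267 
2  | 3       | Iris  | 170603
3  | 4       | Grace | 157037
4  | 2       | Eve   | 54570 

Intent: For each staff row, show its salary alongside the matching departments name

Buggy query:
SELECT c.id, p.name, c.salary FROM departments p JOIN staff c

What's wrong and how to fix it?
Bug: Missing join condition: each staff row is matched to all departments rows instead of just its own

Fix: Specify the join condition linking the foreign key to the parent id

Corrected query:
SELECT c.id, p.name, c.salary FROM departments p JOIN staff c ON c.dept_id = p.id

Result:
id | name        | salary
---+-------------+-------
1  | Finance     | 43267 
2  | Marketing   | 170603
3  | Engineering | 157037
4  | Finance     | 54570 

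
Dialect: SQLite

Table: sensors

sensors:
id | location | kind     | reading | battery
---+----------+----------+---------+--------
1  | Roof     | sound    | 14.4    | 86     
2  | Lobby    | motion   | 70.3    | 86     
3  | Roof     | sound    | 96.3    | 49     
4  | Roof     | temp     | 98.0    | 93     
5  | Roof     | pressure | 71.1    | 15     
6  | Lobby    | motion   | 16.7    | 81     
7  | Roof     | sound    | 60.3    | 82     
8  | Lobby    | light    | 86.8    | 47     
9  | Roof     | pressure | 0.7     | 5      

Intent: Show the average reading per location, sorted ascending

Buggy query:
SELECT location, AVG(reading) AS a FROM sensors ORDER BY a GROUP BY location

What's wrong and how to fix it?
Bug: ORDER BY appears before GROUP BY; SQL clause order requires GROUP BY first

Fix: Reorder: SELECT … FROM … GROUP BY … ORDER BY …

Corrected query:
SELECT location, AVG(reading) AS a FROM sensors GROUP BY location ORDER BY a

Result:
location | a        
---------+----------
Roof     | 56.8     
Lobby    | 57.933333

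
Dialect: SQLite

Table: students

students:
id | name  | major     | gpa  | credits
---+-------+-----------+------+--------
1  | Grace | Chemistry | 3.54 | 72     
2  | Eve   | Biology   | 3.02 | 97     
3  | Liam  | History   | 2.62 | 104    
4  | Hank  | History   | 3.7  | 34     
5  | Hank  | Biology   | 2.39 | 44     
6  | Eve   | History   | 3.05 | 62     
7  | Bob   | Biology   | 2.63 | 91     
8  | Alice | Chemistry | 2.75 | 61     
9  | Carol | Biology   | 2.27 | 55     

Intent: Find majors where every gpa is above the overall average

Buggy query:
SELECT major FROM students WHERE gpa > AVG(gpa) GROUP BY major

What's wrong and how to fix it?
Bug: AVG() is an aggregate; it can't sit directly in WHERE

Fix: Use a subquery for AVG and a HAVING MIN(...) filter so the condition holds for every row in the group

Corrected query:
SELECT major FROM students GROUP BY major HAVING MIN(gpa) > (SELECT AVG(gpa) FROM students)

Result:
(no rows)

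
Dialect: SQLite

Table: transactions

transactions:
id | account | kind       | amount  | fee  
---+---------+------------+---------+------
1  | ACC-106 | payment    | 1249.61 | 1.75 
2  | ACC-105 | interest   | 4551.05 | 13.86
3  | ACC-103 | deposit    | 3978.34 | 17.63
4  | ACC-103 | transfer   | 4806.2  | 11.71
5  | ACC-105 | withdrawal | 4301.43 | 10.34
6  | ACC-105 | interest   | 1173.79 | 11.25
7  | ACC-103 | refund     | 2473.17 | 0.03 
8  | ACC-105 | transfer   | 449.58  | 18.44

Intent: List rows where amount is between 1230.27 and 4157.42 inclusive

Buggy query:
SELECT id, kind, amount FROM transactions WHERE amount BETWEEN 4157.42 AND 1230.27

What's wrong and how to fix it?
Bug: BETWEEN expects the lower bound first; with 4157.42 AND 1230.27 the range is empty

Fix: Write BETWEEN 1230.27 AND 4157.42

Corrected query:
SELECT id, kind, amount FROM transactions WHERE amount BETWEEN 1230.27 AND 4157.42

Result:
id | kind    | amount 
---+---------+--------
1  | payment | 1249.61
3  | deposit | 3978.34
7  | refund  | 2473.17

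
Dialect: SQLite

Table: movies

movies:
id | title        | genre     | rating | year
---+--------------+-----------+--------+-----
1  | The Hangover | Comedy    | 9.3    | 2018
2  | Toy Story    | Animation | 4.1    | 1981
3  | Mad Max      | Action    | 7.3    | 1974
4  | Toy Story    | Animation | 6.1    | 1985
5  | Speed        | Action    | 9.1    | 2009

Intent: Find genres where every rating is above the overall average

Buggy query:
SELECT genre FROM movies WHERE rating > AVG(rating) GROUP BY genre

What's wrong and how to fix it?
Bug: AVG() is an aggregate; it can't sit directly in WHERE

Fix: Use a subquery for AVG and a HAVING MIN(...) filter so the condition holds for every row in the group

Corrected query:
SELECT genre FROM movies GROUP BY genre HAVING MIN(rating) > (SELECT AVG(rating) FROM movies)

Result:
genre 
------
Action
Comedy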